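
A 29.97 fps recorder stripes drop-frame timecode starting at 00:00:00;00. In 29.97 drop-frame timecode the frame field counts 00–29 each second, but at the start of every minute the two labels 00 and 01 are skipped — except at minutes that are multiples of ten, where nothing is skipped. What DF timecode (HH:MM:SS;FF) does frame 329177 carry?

Each 10-minute DF block holds 10 × 60 × 30 − 9 × 2 = 17982 frames. 329177 ÷ 17982 → 18 full blocks, remainder 5501.
Within the partial block the first minute is 1800 frames and each further minute 1798, so 3 further minute boundaries passed. Total skipped labels = 18 × 18 + 2 × 3 = 330.
Non-drop label index = 329177 + 330 = 329507; at 30 labels/s that is 03:03:03:17, i.e. DF 03:03:03;17.

03:03:03;17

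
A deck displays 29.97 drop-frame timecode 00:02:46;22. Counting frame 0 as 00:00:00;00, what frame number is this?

4998

Complete 10-minute blocks: 0, each 17982 frames → 0.
Remaining 2 whole minutes in the current block: 1800 + 1 × 1798 = 3598 frames.
Within the current minute: 46 × 30 + 22 − 2 = 1400 (labels ;00/;01 skipped at this minute). Total = 0 + 3598 + 1400 = 4998.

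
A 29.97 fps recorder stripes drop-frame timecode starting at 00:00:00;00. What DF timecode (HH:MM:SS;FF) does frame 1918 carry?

00:01:04;00

Each 10-minute DF block holds 10 × 60 × 30 − 9 × 2 = 17982 frames. 1918 ÷ 17982 → 0 full blocks, remainder 1918.
Within the partial block the first minute is 1800 frames and each further minute 1798, so 1 further minute boundary passed. Total skipped labels = 18 × 0 + 2 × 1 = 2.
Non-drop label index = 1918 + 2 = 1920; at 30 labels/s that is 00:01:04:00, i.e. DF 00:01:04;00.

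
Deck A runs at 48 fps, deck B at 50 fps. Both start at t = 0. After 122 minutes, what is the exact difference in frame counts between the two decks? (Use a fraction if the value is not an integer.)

122 min = 7320 s.
A emits 48 × 7320 = 351360 frames; B emits 50 × 7320 = 366000.
Difference = 14640 frames; B is ahead of A.

14640 frames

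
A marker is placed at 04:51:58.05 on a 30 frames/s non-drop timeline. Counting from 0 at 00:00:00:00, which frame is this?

frame 525545

Total seconds to the label: (4 × 3600 + 51 × 60 + 58) = 17518.
Frame index = 17518 × 30 + 5 = 525545.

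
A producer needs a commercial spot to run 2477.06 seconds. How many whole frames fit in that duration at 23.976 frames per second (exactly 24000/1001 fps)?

59390 frames

Frames = 2477.06 × 24000/1001 = 59449440/1001 ≈ 59390.0500.
Complete frames: 59390.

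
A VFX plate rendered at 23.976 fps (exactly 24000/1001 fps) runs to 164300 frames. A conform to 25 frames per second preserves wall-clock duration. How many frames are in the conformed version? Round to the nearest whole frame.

Frames at target rate = 164300 × (25) / (24000/1001) = 8223215/48 ≈ 171316.979.
Nearest whole frame: 171317.

171317 frames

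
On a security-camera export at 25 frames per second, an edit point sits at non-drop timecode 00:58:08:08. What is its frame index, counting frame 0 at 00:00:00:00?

frame 87208

Total seconds to the label: (0 × 3600 + 58 × 60 + 8) = 3488.
Frame index = 3488 × 25 + 8 = 87208.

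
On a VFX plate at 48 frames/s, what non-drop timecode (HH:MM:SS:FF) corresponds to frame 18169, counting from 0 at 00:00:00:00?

18169 ÷ 48 = 378 full seconds, remainder 25 frames.
378 s = 0 h 6 min 18 s.
Timecode: 00:06:18:25.

00:06:18:25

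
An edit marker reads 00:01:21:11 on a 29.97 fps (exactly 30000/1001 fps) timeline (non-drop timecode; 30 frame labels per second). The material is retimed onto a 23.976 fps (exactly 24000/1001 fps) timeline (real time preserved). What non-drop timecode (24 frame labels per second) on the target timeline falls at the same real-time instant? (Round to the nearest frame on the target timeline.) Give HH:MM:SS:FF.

Source frame index: (0×3600 + 1×60 + 21) × 30 + 11 = 2441.
Real time: 2441 / (30000/1001) = 2443441/30000 s.
Target frame: (2443441/30000) × (24000/1001) = 9764/5 ≈ 1952.800 → 1953.
At 24 labels/s: frame 1953 → 00:01:21:09.

00:01:21:09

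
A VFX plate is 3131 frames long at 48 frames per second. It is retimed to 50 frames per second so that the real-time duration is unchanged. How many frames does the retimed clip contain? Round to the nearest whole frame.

3261 frames

Frames at target rate = 3131 × (50) / (48) = 78275/24 ≈ 3261.458.
Nearest whole frame: 3261.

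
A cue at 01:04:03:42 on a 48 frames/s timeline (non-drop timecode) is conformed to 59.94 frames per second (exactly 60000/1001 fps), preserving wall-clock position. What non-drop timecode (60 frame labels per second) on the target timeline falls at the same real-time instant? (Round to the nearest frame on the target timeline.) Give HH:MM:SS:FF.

Source frame index: (1×3600 + 4×60 + 3) × 48 + 42 = 184506.
Real time: 184506 / (48) = 30751/8 s.
Target frame: (30751/8) × (60000/1001) = 32947500/143 ≈ 230402.098 → 230402.
At 60 labels/s: frame 230402 → 01:04:00:02.

01:04:00:02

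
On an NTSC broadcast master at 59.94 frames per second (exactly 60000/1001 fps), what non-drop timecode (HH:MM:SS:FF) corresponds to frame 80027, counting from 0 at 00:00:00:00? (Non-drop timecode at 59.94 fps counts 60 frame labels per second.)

00:22:13:47

80027 ÷ 60 = 1333 full seconds, remainder 47 frames.
1333 s = 0 h 22 min 13 s.
Timecode: 00:22:13:47.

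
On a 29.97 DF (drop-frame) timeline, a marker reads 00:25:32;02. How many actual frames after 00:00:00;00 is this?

45916

Complete 10-minute blocks: 2, each 17982 frames → 35964.
Remaining 5 whole minutes in the current block: 1800 + 4 × 1798 = 8992 frames.
Within the current minute: 32 × 30 + 2 − 2 = 960 (labels ;00/;01 skipped at this minute). Total = 35964 + 8992 + 960 = 45916.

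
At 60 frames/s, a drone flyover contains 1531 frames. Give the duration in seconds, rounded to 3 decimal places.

Running time = 1531 × 1/60 = 1531/60 s ≈ 25.517 s.

25.517 seconds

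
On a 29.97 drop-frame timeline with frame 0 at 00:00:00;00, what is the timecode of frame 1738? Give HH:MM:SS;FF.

Ten DF minutes hold 17982 frames, so frame 1738 lies in block 0 (frames 0–17981) with 1738 frames into that block.
The block's first minute is 1800 frames and the rest 1798 each; 1738 frames reaches minute 0, so 0 × 18 + 0 × 2 = 0 labels have been skipped so far.
Adding those back, label number 1738 + 0 = 1738 at 30 labels/s is 57 s + 28 f = 0 h 0 min 57 s frame 28, i.e. 00:00:57;28.

00:00:57;28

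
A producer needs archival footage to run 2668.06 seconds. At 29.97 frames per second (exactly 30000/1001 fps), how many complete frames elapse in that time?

79961 frames

Frames = 2668.06 × 30000/1001 = 80041800/1001 ≈ 79961.8382.
Complete frames: 79961.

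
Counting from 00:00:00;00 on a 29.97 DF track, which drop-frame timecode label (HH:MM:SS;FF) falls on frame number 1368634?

12:41:06;24

Each 10-minute DF block holds 10 × 60 × 30 − 9 × 2 = 17982 frames. 1368634 ÷ 17982 → 76 full blocks, remainder 2002.
Within the partial block the first minute is 1800 frames and each further minute 1798, so 1 further minute boundary passed. Total skipped labels = 18 × 76 + 2 × 1 = 1370.
Non-drop label index = 1368634 + 1370 = 1370004; at 30 labels/s that is 12:41:06:24, i.e. DF 12:41:06;24.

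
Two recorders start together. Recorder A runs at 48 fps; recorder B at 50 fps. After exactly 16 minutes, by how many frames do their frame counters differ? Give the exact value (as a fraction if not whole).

1920 frames

16 min = 960 s.
A emits 48 × 960 = 46080 frames; B emits 50 × 960 = 48000.
Difference = 1920 frames; B is ahead of A.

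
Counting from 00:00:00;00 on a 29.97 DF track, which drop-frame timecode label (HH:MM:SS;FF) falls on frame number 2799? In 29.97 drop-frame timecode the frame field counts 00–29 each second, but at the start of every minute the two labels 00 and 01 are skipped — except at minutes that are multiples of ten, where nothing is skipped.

00:01:33;11

Each 10-minute DF block holds 10 × 60 × 30 − 9 × 2 = 17982 frames. 2799 ÷ 17982 → 0 full blocks, remainder 2799.
Within the partial block the first minute is 1800 frames and each further minute 1798, so 1 further minute boundary passed. Total skipped labels = 18 × 0 + 2 × 1 = 2.
Non-drop label index = 2799 + 2 = 2801; at 30 labels/s that is 00:01:33:11, i.e. DF 00:01:33;11.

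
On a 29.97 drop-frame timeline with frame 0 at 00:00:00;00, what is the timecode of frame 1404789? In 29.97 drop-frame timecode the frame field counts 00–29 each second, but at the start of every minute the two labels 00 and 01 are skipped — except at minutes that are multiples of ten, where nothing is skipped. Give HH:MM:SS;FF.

Ten DF minutes hold 17982 frames, so frame 1404789 lies in block 78 (frames 1402596–1420577) with 2193 frames into that block.
The block's first minute is 1800 frames and the rest 1798 each; 2193 frames reaches minute 1, so 78 × 18 + 1 × 2 = 1406 labels have been skipped so far.
Adding those back, label number 1404789 + 1406 = 1406195 at 30 labels/s is 46873 s + 5 f = 13 h 1 min 13 s frame 5, i.e. 13:01:13;05.

13:01:13;05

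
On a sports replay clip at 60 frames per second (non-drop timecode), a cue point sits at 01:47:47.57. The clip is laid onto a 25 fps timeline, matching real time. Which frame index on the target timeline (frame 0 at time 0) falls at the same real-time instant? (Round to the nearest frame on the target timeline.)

frame 161699

Source frame index: (1×3600 + 47×60 + 47) × 60 + 57 = 388077.
Real time: 388077 / (60) = 129359/20 s.
Target frame: (129359/20) × (25) = 646795/4 ≈ 161698.750 → 161699.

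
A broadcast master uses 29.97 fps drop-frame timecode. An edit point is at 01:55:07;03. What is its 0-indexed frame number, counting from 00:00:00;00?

207005

As if non-drop at 30 labels/s: (1 × 3600 + 55 × 60 + 7) × 30 + 3 = 207213.
Minute boundaries passed: 115; those not divisible by 10: 115 − 11 = 104; dropped labels = 2 × 104 = 208.
Actual frame index = 207213 − 208 = 207005.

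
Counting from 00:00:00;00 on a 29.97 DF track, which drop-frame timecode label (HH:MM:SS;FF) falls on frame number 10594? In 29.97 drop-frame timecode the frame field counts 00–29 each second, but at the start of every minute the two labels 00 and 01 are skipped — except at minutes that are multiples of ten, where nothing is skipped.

00:05:53;14

Ten DF minutes hold 17982 frames, so frame 10594 lies in block 0 (frames 0–17981) with 10594 frames into that block.
The block's first minute is 1800 frames and the rest 1798 each; 10594 frames reaches minute 5, so 0 × 18 + 5 × 2 = 10 labels have been skipped so far.
Adding those back, label number 10594 + 10 = 10604 at 30 labels/s is 353 s + 14 f = 0 h 5 min 53 s frame 14, i.e. 00:05:53;14.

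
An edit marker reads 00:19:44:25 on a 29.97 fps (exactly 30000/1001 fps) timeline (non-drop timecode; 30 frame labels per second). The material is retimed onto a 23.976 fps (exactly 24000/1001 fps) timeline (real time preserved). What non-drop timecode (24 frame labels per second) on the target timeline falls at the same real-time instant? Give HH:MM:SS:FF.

00:19:44:20

Source frame index: (0×3600 + 19×60 + 44) × 30 + 25 = 35545.
Real time: 35545 / (30000/1001) = 7116109/6000 s.
Target frame: (7116109/6000) × (24000/1001) = 28436.
At 24 labels/s: frame 28436 → 00:19:44:20.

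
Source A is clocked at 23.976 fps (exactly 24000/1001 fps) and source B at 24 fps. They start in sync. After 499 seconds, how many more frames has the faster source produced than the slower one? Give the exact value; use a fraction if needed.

A emits 24000/1001 × 499 = 11976000/1001 frames; B emits 24 × 499 = 11976.
Difference = 11976/1001 frames (≈ 11.9640); B is ahead of A.

11976/1001 frames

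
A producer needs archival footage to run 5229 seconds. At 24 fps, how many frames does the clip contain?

Frames = 5229 × 24 = 125496.

125496 frames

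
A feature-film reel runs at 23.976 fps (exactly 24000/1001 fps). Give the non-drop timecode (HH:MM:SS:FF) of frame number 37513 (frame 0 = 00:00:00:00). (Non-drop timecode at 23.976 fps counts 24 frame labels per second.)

00:26:03:01

37513 ÷ 24 = 1563 full seconds, remainder 1 frame.
1563 s = 0 h 26 min 3 s.
Timecode: 00:26:03:01.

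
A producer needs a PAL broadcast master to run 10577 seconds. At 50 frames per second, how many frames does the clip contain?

Frames = 10577 × 50 = 528850.

528850 frames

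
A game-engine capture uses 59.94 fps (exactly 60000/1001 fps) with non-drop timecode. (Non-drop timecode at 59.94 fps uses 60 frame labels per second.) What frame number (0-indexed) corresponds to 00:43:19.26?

frame 155966

Total seconds to the label: (0 × 3600 + 43 × 60 + 19) = 2599.
Frame index = 2599 × 60 + 26 = 155966.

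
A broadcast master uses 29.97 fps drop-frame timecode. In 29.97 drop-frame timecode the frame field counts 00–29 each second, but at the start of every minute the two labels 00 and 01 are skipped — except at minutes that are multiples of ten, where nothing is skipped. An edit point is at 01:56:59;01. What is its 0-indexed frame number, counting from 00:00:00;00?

210361

As if non-drop at 30 labels/s: (1 × 3600 + 56 × 60 + 59) × 30 + 1 = 210571.
Minute boundaries passed: 116; those not divisible by 10: 116 − 11 = 105; dropped labels = 2 × 105 = 210.
Actual frame index = 210571 − 210 = 210361.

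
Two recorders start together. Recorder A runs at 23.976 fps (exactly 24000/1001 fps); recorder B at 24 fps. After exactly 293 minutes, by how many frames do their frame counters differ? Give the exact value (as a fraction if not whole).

293 min = 17580 s.
A emits 24000/1001 × 17580 = 421920000/1001 frames; B emits 24 × 17580 = 421920.
Difference = 421920/1001 frames (≈ 421.4985); B is ahead of A.

421920/1001 frames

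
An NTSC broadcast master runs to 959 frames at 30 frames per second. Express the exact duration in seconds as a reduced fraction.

Running time = 959 ÷ (30) = 959 × 1/30 = 959/30 s.

959/30 seconds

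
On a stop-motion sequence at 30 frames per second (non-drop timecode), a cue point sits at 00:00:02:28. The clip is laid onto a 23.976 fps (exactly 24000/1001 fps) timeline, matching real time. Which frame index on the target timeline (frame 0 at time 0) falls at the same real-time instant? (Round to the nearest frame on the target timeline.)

Source frame index: (0×3600 + 0×60 + 2) × 30 + 28 = 88.
Real time: 88 / (30) = 44/15 s.
Target frame: (44/15) × (24000/1001) = 6400/91 ≈ 70.330 → 70.

frame 70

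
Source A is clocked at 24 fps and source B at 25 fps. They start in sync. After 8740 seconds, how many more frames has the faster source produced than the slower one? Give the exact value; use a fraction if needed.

8740 frames

A emits 24 × 8740 = 209760 frames; B emits 25 × 8740 = 218500.
Difference = 8740 frames; B is ahead of A.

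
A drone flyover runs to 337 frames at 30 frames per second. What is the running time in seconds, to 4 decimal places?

11.2333 seconds

Running time = 337 × 1/30 = 337/30 s ≈ 11.2333 s.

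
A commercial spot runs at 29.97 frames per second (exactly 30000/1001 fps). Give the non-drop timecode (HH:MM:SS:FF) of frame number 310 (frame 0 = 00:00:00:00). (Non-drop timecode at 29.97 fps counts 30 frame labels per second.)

00:00:10:10

310 ÷ 30 = 10 full seconds, remainder 10 frames.
10 s = 0 h 0 min 10 s.
Timecode: 00:00:10:10.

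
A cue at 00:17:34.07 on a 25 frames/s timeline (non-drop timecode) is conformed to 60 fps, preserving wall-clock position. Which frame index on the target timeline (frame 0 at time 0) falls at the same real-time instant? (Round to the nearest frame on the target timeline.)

frame 63257

Source frame index: (0×3600 + 17×60 + 34) × 25 + 7 = 26357.
Real time: 26357 / (25) = 26357/25 s.
Target frame: (26357/25) × (60) = 316284/5 ≈ 63256.800 → 63257.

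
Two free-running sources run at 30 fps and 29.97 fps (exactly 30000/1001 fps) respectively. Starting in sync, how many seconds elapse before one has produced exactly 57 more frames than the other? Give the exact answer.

The gap grows by |30000/1001 − 30| = 30/1001 frames per second.
Time for a 57-frame gap: 57 ÷ (30/1001) = 1901.9 s.

1901.9 seconds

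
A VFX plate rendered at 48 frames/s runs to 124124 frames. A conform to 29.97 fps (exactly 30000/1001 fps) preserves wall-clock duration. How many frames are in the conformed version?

Target frames = source frames × (target rate / source rate) = 124124 × (30000/1001)/(48) = 124124 × 625/1001 = 77500.

77500 frames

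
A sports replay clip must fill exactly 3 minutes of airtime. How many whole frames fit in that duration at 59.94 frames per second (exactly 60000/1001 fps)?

3 min = 180 s.
Frames = 180 × 60000/1001 = 10800000/1001 ≈ 10789.2108.
Complete frames: 10789.

10789 frames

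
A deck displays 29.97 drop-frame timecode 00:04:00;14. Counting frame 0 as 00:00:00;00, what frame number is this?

7206

Complete 10-minute blocks: 0, each 17982 frames → 0.
Remaining 4 whole minutes in the current block: 1800 + 3 × 1798 = 7194 frames.
Within the current minute: 0 × 30 + 14 − 2 = 12 (labels ;00/;01 skipped at this minute). Total = 0 + 7194 + 12 = 7206.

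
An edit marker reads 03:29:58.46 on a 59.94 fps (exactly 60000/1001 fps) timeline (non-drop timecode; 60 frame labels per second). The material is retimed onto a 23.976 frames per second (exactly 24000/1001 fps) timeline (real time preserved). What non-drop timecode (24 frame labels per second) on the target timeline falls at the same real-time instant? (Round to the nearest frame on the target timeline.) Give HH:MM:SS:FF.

03:29:58:18

Source frame index: (3×3600 + 29×60 + 58) × 60 + 46 = 755926.
Real time: 755926 / (60000/1001) = 378340963/30000 s.
Target frame: (378340963/30000) × (24000/1001) = 1511852/5 ≈ 302370.400 → 302370.
At 24 labels/s: frame 302370 → 03:29:58:18.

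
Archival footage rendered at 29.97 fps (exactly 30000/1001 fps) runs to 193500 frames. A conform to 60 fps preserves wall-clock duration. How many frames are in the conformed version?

387387 frames

Target frames = source frames × (target rate / source rate) = 193500 × (60)/(30000/1001) = 193500 × 1001/500 = 387387.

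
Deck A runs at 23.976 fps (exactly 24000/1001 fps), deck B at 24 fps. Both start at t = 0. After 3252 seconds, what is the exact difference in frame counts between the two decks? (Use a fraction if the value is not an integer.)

78048/1001 frames

A emits 24000/1001 × 3252 = 78048000/1001 frames; B emits 24 × 3252 = 78048.
Difference = 78048/1001 frames (≈ 77.9700); B is ahead of A.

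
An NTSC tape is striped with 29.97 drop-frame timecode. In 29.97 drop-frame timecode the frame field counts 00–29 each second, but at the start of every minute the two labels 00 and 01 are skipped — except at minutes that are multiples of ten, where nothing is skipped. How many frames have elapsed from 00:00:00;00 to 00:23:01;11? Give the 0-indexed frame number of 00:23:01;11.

41399

As if non-drop at 30 labels/s: (0 × 3600 + 23 × 60 + 1) × 30 + 11 = 41441.
Minute boundaries passed: 23; those not divisible by 10: 23 − 2 = 21; dropped labels = 2 × 21 = 42.
Actual frame index = 41441 − 42 = 41399.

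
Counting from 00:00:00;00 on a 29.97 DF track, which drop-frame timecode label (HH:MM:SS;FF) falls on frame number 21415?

00:11:54;15

Each 10-minute DF block holds 10 × 60 × 30 − 9 × 2 = 17982 frames. 21415 ÷ 17982 → 1 full block, remainder 3433.
Within the partial block the first minute is 1800 frames and each further minute 1798, so 1 further minute boundary passed. Total skipped labels = 18 × 1 + 2 × 1 = 20.
Non-drop label index = 21415 + 20 = 21435; at 30 labels/s that is 00:11:54:15, i.e. DF 00:11:54;15.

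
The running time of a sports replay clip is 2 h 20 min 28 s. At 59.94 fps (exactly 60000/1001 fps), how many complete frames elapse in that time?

2 h 20 min 28 s = 8428 s.
Frames = 8428 × 60000/1001 = 72240000/143 ≈ 505174.8252.
Complete frames: 505174.

505174 frames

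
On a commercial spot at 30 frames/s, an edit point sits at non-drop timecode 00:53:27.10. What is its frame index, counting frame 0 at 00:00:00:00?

Total seconds to the label: (0 × 3600 + 53 × 60 + 27) = 3207.
Frame index = 3207 × 30 + 10 = 96220.

96220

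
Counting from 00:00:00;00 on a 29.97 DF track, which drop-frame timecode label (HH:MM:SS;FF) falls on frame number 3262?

Each 10-minute DF block holds 10 × 60 × 30 − 9 × 2 = 17982 frames. 3262 ÷ 17982 → 0 full blocks, remainder 3262.
Within the partial block the first minute is 1800 frames and each further minute 1798, so 1 further minute boundary passed. Total skipped labels = 18 × 0 + 2 × 1 = 2.
Non-drop label index = 3262 + 2 = 3264; at 30 labels/s that is 00:01:48:24, i.e. DF 00:01:48;24.

00:01:48;24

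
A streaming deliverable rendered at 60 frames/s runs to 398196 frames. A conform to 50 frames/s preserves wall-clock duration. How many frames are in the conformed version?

331830 frames

Target frames = source frames × (target rate / source rate) = 398196 × (50)/(60) = 398196 × 5/6 = 331830.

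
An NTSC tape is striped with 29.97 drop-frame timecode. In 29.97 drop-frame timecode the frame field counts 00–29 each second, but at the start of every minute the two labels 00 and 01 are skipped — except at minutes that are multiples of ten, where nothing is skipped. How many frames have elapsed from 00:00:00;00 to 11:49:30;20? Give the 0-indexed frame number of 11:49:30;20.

1275842

As if non-drop at 30 labels/s: (11 × 3600 + 49 × 60 + 30) × 30 + 20 = 1277120.
Minute boundaries passed: 709; those not divisible by 10: 709 − 70 = 639; dropped labels = 2 × 639 = 1278.
Actual frame index = 1277120 − 1278 = 1275842.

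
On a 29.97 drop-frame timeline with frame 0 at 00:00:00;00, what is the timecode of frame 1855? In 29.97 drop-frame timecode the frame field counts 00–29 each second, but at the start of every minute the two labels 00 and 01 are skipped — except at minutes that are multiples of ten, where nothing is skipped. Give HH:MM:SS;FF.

Ten DF minutes hold 17982 frames, so frame 1855 lies in block 0 (frames 0–17981) with 1855 frames into that block.
The block's first minute is 1800 frames and the rest 1798 each; 1855 frames reaches minute 1, so 0 × 18 + 1 × 2 = 2 labels have been skipped so far.
Adding those back, label number 1855 + 2 = 1857 at 30 labels/s is 61 s + 27 f = 0 h 1 min 1 s frame 27, i.e. 00:01:01;27.

00:01:01;27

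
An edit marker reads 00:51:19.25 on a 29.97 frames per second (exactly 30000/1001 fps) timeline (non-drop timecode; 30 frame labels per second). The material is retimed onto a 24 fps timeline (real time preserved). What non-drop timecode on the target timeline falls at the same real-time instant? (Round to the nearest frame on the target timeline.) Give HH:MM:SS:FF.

Source frame index: (0×3600 + 51×60 + 19) × 30 + 25 = 92395.
Real time: 92395 / (30000/1001) = 18497479/6000 s.
Target frame: (18497479/6000) × (24) = 18497479/250 ≈ 73989.916 → 73990.
At 24 labels/s: frame 73990 → 00:51:22:22.

00:51:22:22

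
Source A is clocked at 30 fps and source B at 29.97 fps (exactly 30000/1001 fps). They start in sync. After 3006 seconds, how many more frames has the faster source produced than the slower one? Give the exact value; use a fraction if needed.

90180/1001 frames

A emits 30 × 3006 = 90180 frames; B emits 30000/1001 × 3006 = 90180000/1001.
Difference = 90180/1001 frames (≈ 90.0899); B is behind A.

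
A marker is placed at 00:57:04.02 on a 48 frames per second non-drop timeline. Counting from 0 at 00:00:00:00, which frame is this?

Total seconds to the label: (0 × 3600 + 57 × 60 + 4) = 3424.
Frame index = 3424 × 48 + 2 = 164354.

frame 164354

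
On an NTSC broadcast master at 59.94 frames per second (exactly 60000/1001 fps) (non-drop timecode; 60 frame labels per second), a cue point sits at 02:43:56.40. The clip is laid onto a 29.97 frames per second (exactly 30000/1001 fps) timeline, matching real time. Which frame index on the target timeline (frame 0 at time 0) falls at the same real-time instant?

frame 295100

Source frame index: (2×3600 + 43×60 + 56) × 60 + 40 = 590200.
Real time: 590200 / (60000/1001) = 2953951/300 s.
Target frame: (2953951/300) × (30000/1001) = 295100.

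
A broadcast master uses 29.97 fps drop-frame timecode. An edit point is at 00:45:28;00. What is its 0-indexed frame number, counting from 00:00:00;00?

Complete 10-minute blocks: 4, each 17982 frames → 71928.
Remaining 5 whole minutes in the current block: 1800 + 4 × 1798 = 8992 frames.
Within the current minute: 28 × 30 + 0 − 2 = 838 (labels ;00/;01 skipped at this minute). Total = 71928 + 8992 + 838 = 81758.

81758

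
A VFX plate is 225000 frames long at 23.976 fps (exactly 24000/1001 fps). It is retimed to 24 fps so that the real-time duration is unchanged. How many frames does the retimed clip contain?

Target frames = source frames × (target rate / source rate) = 225000 × (24)/(24000/1001) = 225000 × 1001/1000 = 225225.

225225 frames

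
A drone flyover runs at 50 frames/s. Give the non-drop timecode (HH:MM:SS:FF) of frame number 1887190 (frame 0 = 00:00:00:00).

1887190 ÷ 50 = 37743 full seconds, remainder 40 frames.
37743 s = 10 h 29 min 3 s.
Timecode: 10:29:03:40.

10:29:03:40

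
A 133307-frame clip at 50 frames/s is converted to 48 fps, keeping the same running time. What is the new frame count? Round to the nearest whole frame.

127975 frames

Frames at target rate = 133307 × (48) / (50) = 3199368/25 ≈ 127974.720.
Nearest whole frame: 127975.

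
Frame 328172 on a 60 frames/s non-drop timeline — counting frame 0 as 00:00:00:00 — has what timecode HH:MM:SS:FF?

01:31:09:32

328172 ÷ 60 = 5469 full seconds, remainder 32 frames.
5469 s = 1 h 31 min 9 s.
Timecode: 01:31:09:32.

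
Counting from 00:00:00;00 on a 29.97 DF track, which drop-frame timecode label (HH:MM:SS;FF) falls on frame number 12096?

00:06:43;18

Ten DF minutes hold 17982 frames, so frame 12096 lies in block 0 (frames 0–17981) with 12096 frames into that block.
The block's first minute is 1800 frames and the rest 1798 each; 12096 frames reaches minute 6, so 0 × 18 + 6 × 2 = 12 labels have been skipped so far.
Adding those back, label number 12096 + 12 = 12108 at 30 labels/s is 403 s + 18 f = 0 h 6 min 43 s frame 18, i.e. 00:06:43;18.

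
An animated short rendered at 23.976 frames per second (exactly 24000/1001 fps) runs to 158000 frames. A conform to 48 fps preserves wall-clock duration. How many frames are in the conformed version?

316316 frames

Target frames = source frames × (target rate / source rate) = 158000 × (48)/(24000/1001) = 158000 × 1001/500 = 316316.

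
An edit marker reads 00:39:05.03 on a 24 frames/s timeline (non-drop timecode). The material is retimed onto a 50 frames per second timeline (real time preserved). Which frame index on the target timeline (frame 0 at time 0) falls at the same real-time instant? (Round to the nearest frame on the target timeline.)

frame 117256

Source frame index: (0×3600 + 39×60 + 5) × 24 + 3 = 56283.
Real time: 56283 / (24) = 18761/8 s.
Target frame: (18761/8) × (50) = 469025/4 ≈ 117256.250 → 117256.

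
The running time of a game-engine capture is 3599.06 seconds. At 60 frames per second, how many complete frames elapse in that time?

Frames = 3599.06 × 60 = 1079718/5 ≈ 215943.6000.
Complete frames: 215943.

215943 frames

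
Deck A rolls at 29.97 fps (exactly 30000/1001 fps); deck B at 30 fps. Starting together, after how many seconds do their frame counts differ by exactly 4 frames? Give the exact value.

2002/15 seconds

The gap grows by |30 − 30000/1001| = 30/1001 frames per second.
Time for a 4-frame gap: 4 ÷ (30/1001) = 2002/15 s.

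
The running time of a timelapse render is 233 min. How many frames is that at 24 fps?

335520 frames

233 min = 13980 s.
Frames = 13980 × 24 = 335520.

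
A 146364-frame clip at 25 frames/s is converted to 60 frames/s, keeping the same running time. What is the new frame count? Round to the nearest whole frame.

Frames at target rate = 146364 × (60) / (25) = 1756368/5 ≈ 351273.600.
Nearest whole frame: 351274.

351274 frames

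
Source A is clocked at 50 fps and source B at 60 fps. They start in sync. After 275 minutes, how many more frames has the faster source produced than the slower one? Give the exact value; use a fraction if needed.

165000 frames

275 min = 16500 s.
A emits 50 × 16500 = 825000 frames; B emits 60 × 16500 = 990000.
Difference = 165000 frames; B is ahead of A.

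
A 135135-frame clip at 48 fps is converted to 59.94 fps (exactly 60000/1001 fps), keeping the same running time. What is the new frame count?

Target frames = source frames × (target rate / source rate) = 135135 × (60000/1001)/(48) = 135135 × 1250/1001 = 168750.

168750 frames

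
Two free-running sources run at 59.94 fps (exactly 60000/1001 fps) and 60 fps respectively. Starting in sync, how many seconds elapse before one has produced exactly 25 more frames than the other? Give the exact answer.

The gap grows by |60 − 60000/1001| = 60/1001 frames per second.
Time for a 25-frame gap: 25 ÷ (60/1001) = 5005/12 s.

5005/12 seconds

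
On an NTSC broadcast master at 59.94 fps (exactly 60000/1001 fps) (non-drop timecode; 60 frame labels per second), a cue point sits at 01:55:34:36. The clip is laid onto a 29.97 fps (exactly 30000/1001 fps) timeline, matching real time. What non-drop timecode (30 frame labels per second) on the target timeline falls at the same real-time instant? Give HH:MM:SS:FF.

Source frame index: (1×3600 + 55×60 + 34) × 60 + 36 = 416076.
Real time: 416076 / (60000/1001) = 34707673/5000 s.
Target frame: (34707673/5000) × (30000/1001) = 208038.
At 30 labels/s: frame 208038 → 01:55:34:18.

01:55:34:18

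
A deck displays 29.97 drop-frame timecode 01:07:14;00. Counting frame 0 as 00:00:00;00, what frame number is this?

120898

As if non-drop at 30 labels/s: (1 × 3600 + 7 × 60 + 14) × 30 + 0 = 121020.
Minute boundaries passed: 67; those not divisible by 10: 67 − 6 = 61; dropped labels = 2 × 61 = 122.
Actual frame index = 121020 − 122 = 120898.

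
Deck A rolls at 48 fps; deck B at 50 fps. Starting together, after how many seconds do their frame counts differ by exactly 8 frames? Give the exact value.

The gap grows by |50 − 48| = 2 frames per second.
Time for a 8-frame gap: 8 ÷ (2) = 4 s.

4 seconds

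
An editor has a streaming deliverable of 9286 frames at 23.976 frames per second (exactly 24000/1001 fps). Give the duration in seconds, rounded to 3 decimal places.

Running time = 9286 × 1001/24000 = 4647643/12000 s ≈ 387.304 s.

387.304 seconds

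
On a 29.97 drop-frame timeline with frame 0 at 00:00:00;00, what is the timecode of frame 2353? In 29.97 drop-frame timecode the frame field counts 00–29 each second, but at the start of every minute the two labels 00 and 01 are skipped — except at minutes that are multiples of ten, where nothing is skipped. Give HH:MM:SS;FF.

00:01:18;15

Each 10-minute DF block holds 10 × 60 × 30 − 9 × 2 = 17982 frames. 2353 ÷ 17982 → 0 full blocks, remainder 2353.
Within the partial block the first minute is 1800 frames and each further minute 1798, so 1 further minute boundary passed. Total skipped labels = 18 × 0 + 2 × 1 = 2.
Non-drop label index = 2353 + 2 = 2355; at 30 labels/s that is 00:01:18:15, i.e. DF 00:01:18;15.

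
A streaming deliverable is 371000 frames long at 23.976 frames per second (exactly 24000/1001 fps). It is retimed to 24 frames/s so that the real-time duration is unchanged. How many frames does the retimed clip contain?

371371 frames

Target frames = source frames × (target rate / source rate) = 371000 × (24)/(24000/1001) = 371000 × 1001/1000 = 371371.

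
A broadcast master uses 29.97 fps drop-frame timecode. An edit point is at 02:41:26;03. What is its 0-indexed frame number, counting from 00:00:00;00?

Complete 10-minute blocks: 16, each 17982 frames → 287712.
Remaining 1 whole minute in the current block: 1800 + 0 × 1798 = 1800 frames.
Within the current minute: 26 × 30 + 3 − 2 = 781 (labels ;00/;01 skipped at this minute). Total = 287712 + 1800 + 781 = 290293.

290293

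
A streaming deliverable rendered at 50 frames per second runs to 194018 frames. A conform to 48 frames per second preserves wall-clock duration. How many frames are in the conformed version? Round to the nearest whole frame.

Frames at target rate = 194018 × (48) / (50) = 4656432/25 ≈ 186257.280.
Nearest whole frame: 186257.

186257 frames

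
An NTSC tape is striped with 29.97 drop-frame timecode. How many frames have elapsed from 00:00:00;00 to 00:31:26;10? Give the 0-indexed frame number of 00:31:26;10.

Complete 10-minute blocks: 3, each 17982 frames → 53946.
Remaining 1 whole minute in the current block: 1800 + 0 × 1798 = 1800 frames.
Within the current minute: 26 × 30 + 10 − 2 = 788 (labels ;00/;01 skipped at this minute). Total = 53946 + 1800 + 788 = 56534.

56534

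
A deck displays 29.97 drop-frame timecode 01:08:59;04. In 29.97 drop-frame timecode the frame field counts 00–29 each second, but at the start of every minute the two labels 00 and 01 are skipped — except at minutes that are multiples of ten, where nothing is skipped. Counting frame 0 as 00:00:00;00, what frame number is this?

124050

As if non-drop at 30 labels/s: (1 × 3600 + 8 × 60 + 59) × 30 + 4 = 124174.
Minute boundaries passed: 68; those not divisible by 10: 68 − 6 = 62; dropped labels = 2 × 62 = 124.
Actual frame index = 124174 − 124 = 124050.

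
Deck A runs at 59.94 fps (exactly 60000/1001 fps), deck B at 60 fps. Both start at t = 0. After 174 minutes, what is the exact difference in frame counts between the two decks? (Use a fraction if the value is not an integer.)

174 min = 10440 s.
A emits 60000/1001 × 10440 = 626400000/1001 frames; B emits 60 × 10440 = 626400.
Difference = 626400/1001 frames (≈ 625.7742); B is ahead of A.

626400/1001 frames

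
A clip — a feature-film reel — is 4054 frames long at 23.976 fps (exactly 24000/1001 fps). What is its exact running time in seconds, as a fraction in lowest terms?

Running time = 4054 ÷ (24000/1001) = 4054 × 1001/24000 = 2029027/12000 s.

2029027/12000 seconds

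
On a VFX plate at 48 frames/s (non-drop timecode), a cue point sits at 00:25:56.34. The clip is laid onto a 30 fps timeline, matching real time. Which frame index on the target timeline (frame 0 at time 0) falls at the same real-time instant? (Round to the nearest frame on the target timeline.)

Source frame index: (0×3600 + 25×60 + 56) × 48 + 34 = 74722.
Real time: 74722 / (48) = 37361/24 s.
Target frame: (37361/24) × (30) = 186805/4 ≈ 46701.250 → 46701.

frame 46701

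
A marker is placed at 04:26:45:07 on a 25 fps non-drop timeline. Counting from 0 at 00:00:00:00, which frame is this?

frame 400132

Total seconds to the label: (4 × 3600 + 26 × 60 + 45) = 16005.
Frame index = 16005 × 25 + 7 = 400132.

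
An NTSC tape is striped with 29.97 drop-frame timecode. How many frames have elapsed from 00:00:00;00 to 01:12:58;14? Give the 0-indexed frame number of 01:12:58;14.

131224

As if non-drop at 30 labels/s: (1 × 3600 + 12 × 60 + 58) × 30 + 14 = 131354.
Minute boundaries passed: 72; those not divisible by 10: 72 − 7 = 65; dropped labels = 2 × 65 = 130.
Actual frame index = 131354 − 130 = 131224.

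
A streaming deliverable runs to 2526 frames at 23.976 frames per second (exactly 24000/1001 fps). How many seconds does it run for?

105.35525 seconds

Running time = 2526 / (24000/1001) = 105.35525 s.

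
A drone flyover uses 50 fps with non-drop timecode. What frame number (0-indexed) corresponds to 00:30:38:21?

Total seconds to the label: (0 × 3600 + 30 × 60 + 38) = 1838.
Frame index = 1838 × 50 + 21 = 91921.

91921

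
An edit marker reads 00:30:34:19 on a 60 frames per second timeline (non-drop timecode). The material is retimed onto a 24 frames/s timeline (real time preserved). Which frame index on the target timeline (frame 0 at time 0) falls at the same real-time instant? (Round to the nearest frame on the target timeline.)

Source frame index: (0×3600 + 30×60 + 34) × 60 + 19 = 110059.
Real time: 110059 / (60) = 110059/60 s.
Target frame: (110059/60) × (24) = 220118/5 ≈ 44023.600 → 44024.

frame 44024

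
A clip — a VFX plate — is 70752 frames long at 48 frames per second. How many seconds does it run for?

Running time = 70752 / (48) = 1474 s.

1474 seconds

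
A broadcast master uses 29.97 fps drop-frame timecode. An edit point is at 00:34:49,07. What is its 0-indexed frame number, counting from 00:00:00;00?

62615

As if non-drop at 30 labels/s: (0 × 3600 + 34 × 60 + 49) × 30 + 7 = 62677.
Minute boundaries passed: 34; those not divisible by 10: 34 − 3 = 31; dropped labels = 2 × 31 = 62.
Actual frame index = 62677 − 62 = 62615.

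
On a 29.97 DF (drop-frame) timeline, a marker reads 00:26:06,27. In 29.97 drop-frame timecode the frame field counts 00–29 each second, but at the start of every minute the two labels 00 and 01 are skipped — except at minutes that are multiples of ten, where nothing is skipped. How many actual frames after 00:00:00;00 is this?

46959

As if non-drop at 30 labels/s: (0 × 3600 + 26 × 60 + 6) × 30 + 27 = 47007.
Minute boundaries passed: 26; those not divisible by 10: 26 − 2 = 24; dropped labels = 2 × 24 = 48.
Actual frame index = 47007 − 48 = 46959.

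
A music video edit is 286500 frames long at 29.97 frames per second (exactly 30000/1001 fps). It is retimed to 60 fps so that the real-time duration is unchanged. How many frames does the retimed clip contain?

Target frames = source frames × (target rate / source rate) = 286500 × (60)/(30000/1001) = 286500 × 1001/500 = 573573.

573573 frames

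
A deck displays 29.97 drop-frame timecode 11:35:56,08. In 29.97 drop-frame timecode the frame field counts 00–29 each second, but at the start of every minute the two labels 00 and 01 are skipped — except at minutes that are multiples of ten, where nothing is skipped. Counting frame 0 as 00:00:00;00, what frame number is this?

Complete 10-minute blocks: 69, each 17982 frames → 1240758.
Remaining 5 whole minutes in the current block: 1800 + 4 × 1798 = 8992 frames.
Within the current minute: 56 × 30 + 8 − 2 = 1686 (labels ;00/;01 skipped at this minute). Total = 1240758 + 8992 + 1686 = 1251436.

1251436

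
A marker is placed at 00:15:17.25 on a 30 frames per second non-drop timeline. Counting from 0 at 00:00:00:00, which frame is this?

frame 27535

Total seconds to the label: (0 × 3600 + 15 × 60 + 17) = 917.
Frame index = 917 × 30 + 25 = 27535.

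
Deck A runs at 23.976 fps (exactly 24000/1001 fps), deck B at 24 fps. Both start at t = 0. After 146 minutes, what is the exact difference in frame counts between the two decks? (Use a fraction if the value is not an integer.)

210240/1001 frames

146 min = 8760 s.
A emits 24000/1001 × 8760 = 210240000/1001 frames; B emits 24 × 8760 = 210240.
Difference = 210240/1001 frames (≈ 210.0300); B is ahead of A.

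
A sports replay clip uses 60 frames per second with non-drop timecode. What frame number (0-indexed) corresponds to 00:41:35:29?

frame 149729

Total seconds to the label: (0 × 3600 + 41 × 60 + 35) = 2495.
Frame index = 2495 × 60 + 29 = 149729.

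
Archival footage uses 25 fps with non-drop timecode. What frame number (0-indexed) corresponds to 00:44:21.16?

Total seconds to the label: (0 × 3600 + 44 × 60 + 21) = 2661.
Frame index = 2661 × 25 + 16 = 66541.

66541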